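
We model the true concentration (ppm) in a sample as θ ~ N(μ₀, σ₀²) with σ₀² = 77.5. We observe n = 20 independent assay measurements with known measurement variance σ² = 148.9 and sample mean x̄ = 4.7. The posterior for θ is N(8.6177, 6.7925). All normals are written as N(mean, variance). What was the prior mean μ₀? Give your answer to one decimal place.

μ₀ = 49.4

With known observation variance, the Normal–Normal posterior has precision τ_n = τ₀ + n/σ² and mean μ_n = (τ₀μ₀ + (n/σ²)x̄)/τ_n.
Here τ₀ = 1/77.5 = 0.012903 and τ_data = 20/148.9 = 0.134318, so τ_n = 0.147221.
Rearranging for μ₀: μ₀ = (μ_n·τ_n − τ_data·x̄)/τ₀ = (8.6177·0.147221 − 0.134318·4.7) / 0.012903 = 0.637412/0.012903 ≈ 49.4.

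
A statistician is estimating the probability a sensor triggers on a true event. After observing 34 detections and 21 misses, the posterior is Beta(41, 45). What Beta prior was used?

A Beta(a, b) prior with s successes and f failures in binomial data gives a Beta(a+s, b+f) posterior.
Subtract the data counts: 41−34=7, 45−21=24.

Beta(7, 24)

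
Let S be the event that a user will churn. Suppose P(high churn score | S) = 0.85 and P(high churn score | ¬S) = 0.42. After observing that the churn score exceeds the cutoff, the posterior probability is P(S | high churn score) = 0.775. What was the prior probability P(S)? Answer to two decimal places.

Bayes' rule in odds form gives O(S|E) = O(S)·[P(E|S)/P(E|¬S)], hence O(S) = O(S|E)/LR.
Posterior odds = 0.775/(1−0.775) = 3.4444. LR = 0.85/0.42 = 2.0238.
Prior odds = 3.4444/2.0238 = 1.7019, so P(S) = 1.7019/(1+1.7019) ≈ 0.63.

P(S) = 0.63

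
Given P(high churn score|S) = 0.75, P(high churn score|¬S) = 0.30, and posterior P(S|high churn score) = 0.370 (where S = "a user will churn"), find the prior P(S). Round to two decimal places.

P(S) = 0.19

Bayes' rule in odds form gives O(S|E) = O(S)·[P(E|S)/P(E|¬S)], hence O(S) = O(S|E)/LR.
Posterior odds = 0.370/(1−0.370) = 0.5873. LR = 0.75/0.30 = 2.5000.
Prior odds = 0.5873/2.5000 = 0.2349, so P(S) = 0.2349/(1+0.2349) ≈ 0.19.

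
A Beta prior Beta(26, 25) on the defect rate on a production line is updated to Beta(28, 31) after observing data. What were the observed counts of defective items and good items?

2 defective items and 6 good items

A Beta(a, b) prior with s successes and f failures in binomial data gives a Beta(a+s, b+f) posterior.
So s = 28 − 26 = 2 and f = 31 − 25 = 6.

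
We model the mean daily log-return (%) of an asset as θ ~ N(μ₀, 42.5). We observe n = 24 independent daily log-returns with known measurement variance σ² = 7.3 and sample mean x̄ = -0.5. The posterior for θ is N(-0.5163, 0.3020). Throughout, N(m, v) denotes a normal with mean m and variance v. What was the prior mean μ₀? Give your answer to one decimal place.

With known observation variance, the Normal–Normal posterior has precision τ_n = τ₀ + n/σ² and mean μ_n = (τ₀μ₀ + (n/σ²)x̄)/τ_n.
Here τ₀ = 1/42.5 = 0.023529 and τ_data = 24/7.3 = 3.287671, so τ_n = 3.311200.
Rearranging for μ₀: μ₀ = (μ_n·τ_n − τ_data·x̄)/τ₀ = (-0.5163·3.311200 − 3.287671·-0.5) / 0.023529 = -0.065737/0.023529 ≈ -2.8.

μ₀ = -2.8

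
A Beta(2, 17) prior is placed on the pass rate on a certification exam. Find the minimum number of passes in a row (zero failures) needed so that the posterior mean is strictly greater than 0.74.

k = 47

After k passes and 0 failures the posterior is Beta(2+k, 17), with mean (2+k)/(2+17+k).
Set (2+k)/(19+k) > 0.74 and solve: k > (0.74·19 − 2)/(1 − 0.74) = 46.385.
The smallest integer exceeding 46.385 is 47.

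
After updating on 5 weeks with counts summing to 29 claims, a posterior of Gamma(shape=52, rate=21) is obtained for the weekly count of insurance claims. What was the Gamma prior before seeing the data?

A Gamma(α, β) prior (rate parametrization) on a Poisson rate with n observations summing to S gives posterior Gamma(α+S, β+n).
So α = 52 − 29 = 23 and β = 21 − 5 = 16.

Gamma(shape=23, rate=16)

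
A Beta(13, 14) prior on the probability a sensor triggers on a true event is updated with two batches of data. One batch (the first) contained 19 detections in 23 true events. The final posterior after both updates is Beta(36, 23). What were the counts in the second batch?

Sequential conjugate updates are equivalent to a single update on the pooled data, so total successes = posterior α − prior α and total failures = posterior β − prior β.
Total across both batches: 36−13=23 detections, 23−14=9 misses.
Subtract the first batch: 23−19=4 detections and 9−4=5 misses.

4 detections and 5 misses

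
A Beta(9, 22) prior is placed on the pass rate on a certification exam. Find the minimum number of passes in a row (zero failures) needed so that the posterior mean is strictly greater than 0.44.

k = 9

After k passes and 0 failures the posterior is Beta(9+k, 22), with mean (9+k)/(9+22+k).
Set (9+k)/(31+k) > 0.44 and solve: k > (0.44·31 − 9)/(1 − 0.44) = 8.286.
The smallest integer exceeding 8.286 is 9.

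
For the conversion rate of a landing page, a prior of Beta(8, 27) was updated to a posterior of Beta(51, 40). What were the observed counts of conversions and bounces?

43 conversions and 13 bounces

Under Beta–binomial conjugacy the posterior parameters are (a+s, b+f).
So s = 51 − 8 = 43 and f = 40 − 27 = 13.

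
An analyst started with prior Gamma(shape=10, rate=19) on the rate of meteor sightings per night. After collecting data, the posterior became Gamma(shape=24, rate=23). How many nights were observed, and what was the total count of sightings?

A Gamma(α, β) prior (rate parametrization) on a Poisson rate with n observations summing to S gives posterior Gamma(α+S, β+n).
Matching: Σxᵢ = 24 − 10 = 14 and n = 23 − 19 = 4.

n = 4 nights with total 14 sightings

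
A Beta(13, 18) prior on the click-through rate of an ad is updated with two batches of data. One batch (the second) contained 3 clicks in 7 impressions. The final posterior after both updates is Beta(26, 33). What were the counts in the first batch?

10 clicks and 11 non-clicks

Sequential conjugate updates are equivalent to a single update on the pooled data, so total successes = posterior α − prior α and total failures = posterior β − prior β.
Total across both batches: 26−13=13 clicks, 33−18=15 non-clicks.
Subtract the second batch: 13−3=10 clicks and 15−4=11 non-clicks.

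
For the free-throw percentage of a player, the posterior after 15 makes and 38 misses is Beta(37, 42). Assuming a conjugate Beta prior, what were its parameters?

Beta(22, 4)

Under Beta–binomial conjugacy the posterior parameters are (a+s, b+f).
So a = 37 − 15 = 22 and b = 42 − 38 = 4.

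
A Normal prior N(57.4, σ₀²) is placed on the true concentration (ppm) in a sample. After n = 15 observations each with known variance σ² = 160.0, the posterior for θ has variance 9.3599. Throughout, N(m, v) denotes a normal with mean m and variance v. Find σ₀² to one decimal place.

Posterior precision equals prior precision plus data precision: 1/σ_n² = 1/σ₀² + n/σ².
So 1/σ₀² = 1/9.3599 − 15/160.0 = 0.106839 − 0.093750 = 0.013089.
Hence σ₀² = 1/0.013089 ≈ 76.4.

σ₀² = 76.4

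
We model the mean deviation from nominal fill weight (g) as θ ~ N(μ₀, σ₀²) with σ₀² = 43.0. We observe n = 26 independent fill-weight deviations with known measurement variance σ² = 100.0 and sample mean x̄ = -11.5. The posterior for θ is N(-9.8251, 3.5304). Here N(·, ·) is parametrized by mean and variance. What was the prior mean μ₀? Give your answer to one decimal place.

μ₀ = 8.9

With known observation variance, the Normal–Normal posterior has precision τ_n = τ₀ + n/σ² and mean μ_n = (τ₀μ₀ + (n/σ²)x̄)/τ_n.
Here τ₀ = 1/43.0 = 0.023256 and τ_data = 26/100.0 = 0.260000, so τ_n = 0.283256.
Rearranging for μ₀: μ₀ = (μ_n·τ_n − τ_data·x̄)/τ₀ = (-9.8251·0.283256 − 0.260000·-11.5) / 0.023256 = 0.206981/0.023256 ≈ 8.9.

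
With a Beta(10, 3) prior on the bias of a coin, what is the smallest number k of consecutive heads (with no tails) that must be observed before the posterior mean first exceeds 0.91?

After k heads and 0 tails the posterior is Beta(10+k, 3), with mean (10+k)/(10+3+k).
Set (10+k)/(13+k) > 0.91 and solve: k > (0.91·13 − 10)/(1 − 0.91) = 20.333.
The smallest integer exceeding 20.333 is 21, and checking k=21: (31)/(34) = 0.9118 > 0.91.

k = 21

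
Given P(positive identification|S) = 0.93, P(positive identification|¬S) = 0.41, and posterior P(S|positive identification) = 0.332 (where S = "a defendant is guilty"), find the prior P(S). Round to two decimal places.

P(S) = 0.18

Bayes' rule in odds form gives O(S|E) = O(S)·[P(E|S)/P(E|¬S)], hence O(S) = O(S|E)/LR.
Posterior odds = 0.332/(1−0.332) = 0.4970. LR = 0.93/0.41 = 2.2683.
Prior odds = 0.4970/2.2683 = 0.2191, so P(S) = 0.2191/(1+0.2191) ≈ 0.18.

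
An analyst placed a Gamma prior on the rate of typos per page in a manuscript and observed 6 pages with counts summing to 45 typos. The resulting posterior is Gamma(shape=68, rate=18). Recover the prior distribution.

Gamma(shape=23, rate=12)

A Gamma(α, β) prior (rate parametrization) on a Poisson rate with n observations summing to S gives posterior Gamma(α+S, β+n).
So α = 68 − 45 = 23 and β = 18 − 6 = 12.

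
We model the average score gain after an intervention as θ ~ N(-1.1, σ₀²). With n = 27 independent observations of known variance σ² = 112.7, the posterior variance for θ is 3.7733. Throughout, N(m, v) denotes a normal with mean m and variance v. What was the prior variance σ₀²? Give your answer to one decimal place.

σ₀² = 39.3

For the Normal–Normal model with known σ², precisions add: τ_n = τ₀ + n/σ².
So 1/σ₀² = 1/3.7733 − 27/112.7 = 0.265020 − 0.239574 = 0.025446.
Hence σ₀² = 1/0.025446 ≈ 39.3.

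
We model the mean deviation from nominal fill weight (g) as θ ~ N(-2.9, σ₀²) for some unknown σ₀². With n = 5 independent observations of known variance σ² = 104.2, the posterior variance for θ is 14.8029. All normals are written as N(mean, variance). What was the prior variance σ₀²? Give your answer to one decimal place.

σ₀² = 51.1

Posterior precision equals prior precision plus data precision: 1/σ_n² = 1/σ₀² + n/σ².
So 1/σ₀² = 1/14.8029 − 5/104.2 = 0.067554 − 0.047985 = 0.019569.
Hence σ₀² = 1/0.019569 ≈ 51.1.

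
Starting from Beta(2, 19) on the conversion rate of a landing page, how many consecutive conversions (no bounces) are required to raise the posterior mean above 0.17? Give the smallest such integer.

After k conversions and 0 bounces the posterior is Beta(2+k, 19), with mean (2+k)/(2+19+k).
Set (2+k)/(21+k) > 0.17 and solve: k > (0.17·21 − 2)/(1 − 0.17) = 1.892.
The smallest integer exceeding 1.892 is 2, and checking k=2: (4)/(23) = 0.1739 > 0.17.

k = 2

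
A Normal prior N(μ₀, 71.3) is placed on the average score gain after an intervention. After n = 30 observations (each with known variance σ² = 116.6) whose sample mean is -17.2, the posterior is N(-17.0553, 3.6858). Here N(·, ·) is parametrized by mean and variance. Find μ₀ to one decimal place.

μ₀ = -14.4

With known observation variance, the Normal–Normal posterior has precision τ_n = τ₀ + n/σ² and mean μ_n = (τ₀μ₀ + (n/σ²)x̄)/τ_n.
Here τ₀ = 1/71.3 = 0.014025 and τ_data = 30/116.6 = 0.257290, so τ_n = 0.271315.
Rearranging for μ₀: μ₀ = (μ_n·τ_n − τ_data·x̄)/τ₀ = (-17.0553·0.271315 − 0.257290·-17.2) / 0.014025 = -0.201971/0.014025 ≈ -14.4.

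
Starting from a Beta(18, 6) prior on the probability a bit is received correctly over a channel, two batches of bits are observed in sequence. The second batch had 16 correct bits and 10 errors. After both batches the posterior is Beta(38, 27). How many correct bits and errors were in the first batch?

Because Beta–binomial updating is additive in the counts, the combined data contributed (α_post−α_prior, β_post−β_prior) successes and failures.
Total across both batches: 38−18=20 correct bits, 27−6=21 errors.
Subtract the second batch: 20−16=4 correct bits and 21−10=11 errors.

4 correct bits and 11 errors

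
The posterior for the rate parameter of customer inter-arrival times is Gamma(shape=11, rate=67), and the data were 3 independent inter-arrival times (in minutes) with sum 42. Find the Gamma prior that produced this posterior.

Gamma–exponential conjugacy: posterior shape = α + n, posterior rate = β + Σtᵢ.
So α = 11 − 3 = 8 and β = 67 − 42 = 25.

Gamma(shape=8, rate=25)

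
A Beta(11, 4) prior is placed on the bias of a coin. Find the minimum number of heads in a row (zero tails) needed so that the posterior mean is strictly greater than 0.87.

k = 16

After k heads and 0 tails the posterior is Beta(11+k, 4), with mean (11+k)/(11+4+k).
Set (11+k)/(15+k) > 0.87 and solve: k > (0.87·15 − 11)/(1 − 0.87) = 15.769.
The smallest integer exceeding 15.769 is 16, and checking k=16: (27)/(31) = 0.8710 > 0.87.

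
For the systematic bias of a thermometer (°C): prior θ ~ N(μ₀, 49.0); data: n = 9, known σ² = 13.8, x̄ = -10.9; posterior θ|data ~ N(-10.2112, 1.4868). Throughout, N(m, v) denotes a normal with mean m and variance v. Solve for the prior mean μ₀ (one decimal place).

With known observation variance, the Normal–Normal posterior has precision τ_n = τ₀ + n/σ² and mean μ_n = (τ₀μ₀ + (n/σ²)x̄)/τ_n.
Here τ₀ = 1/49.0 = 0.020408 and τ_data = 9/13.8 = 0.652174, so τ_n = 0.672582.
Rearranging for μ₀: μ₀ = (μ_n·τ_n − τ_data·x̄)/τ₀ = (-10.2112·0.672582 − 0.652174·-10.9) / 0.020408 = 0.240827/0.020408 ≈ 11.8.

μ₀ = 11.8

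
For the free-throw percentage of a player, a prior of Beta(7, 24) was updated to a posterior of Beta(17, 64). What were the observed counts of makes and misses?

10 makes and 40 misses

A Beta(α, β) prior with s successes and f failures in binomial data gives a Beta(α+s, β+f) posterior.
So s = 17 − 7 = 10 and f = 64 − 24 = 40.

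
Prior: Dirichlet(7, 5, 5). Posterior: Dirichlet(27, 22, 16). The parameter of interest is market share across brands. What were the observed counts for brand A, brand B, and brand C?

For a Dirichlet(α) prior with multinomial counts c, the posterior is Dirichlet(α + c) componentwise.
Counts are posterior − prior componentwise: 27−7=20, 22−5=17, 16−5=11.

counts (20, 17, 11)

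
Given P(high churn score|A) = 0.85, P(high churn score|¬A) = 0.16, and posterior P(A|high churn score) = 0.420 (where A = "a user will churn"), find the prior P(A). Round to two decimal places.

Bayes' rule in odds form gives O(A|E) = O(A)·[P(E|A)/P(E|¬A)], hence O(A) = O(A|E)/LR.
Posterior odds = 0.420/(1−0.420) = 0.7241. LR = 0.85/0.16 = 5.3125.
Prior odds = 0.7241/5.3125 = 0.1363, so P(A) = 0.1363/(1+0.1363) ≈ 0.12.

P(A) = 0.12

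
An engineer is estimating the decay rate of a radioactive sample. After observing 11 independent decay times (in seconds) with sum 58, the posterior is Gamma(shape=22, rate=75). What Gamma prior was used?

Gamma(shape=11, rate=17)

Gamma–exponential conjugacy: posterior shape = α + n, posterior rate = β + Σtᵢ.
So α = 22 − 11 = 11 and β = 75 − 58 = 17.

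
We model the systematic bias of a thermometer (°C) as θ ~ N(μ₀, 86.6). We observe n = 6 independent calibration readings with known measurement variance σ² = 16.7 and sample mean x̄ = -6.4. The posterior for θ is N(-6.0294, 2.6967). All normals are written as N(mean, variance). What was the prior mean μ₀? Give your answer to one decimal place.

The posterior mean is a precision-weighted average: μ_n = (τ₀μ₀ + τ_data·x̄)/(τ₀+τ_data), with τ₀=1/σ₀² and τ_data=n/σ².
Here τ₀ = 1/86.6 = 0.011547 and τ_data = 6/16.7 = 0.359281, so τ_n = 0.370828.
Rearranging for μ₀: μ₀ = (μ_n·τ_n − τ_data·x̄)/τ₀ = (-6.0294·0.370828 − 0.359281·-6.4) / 0.011547 = 0.063528/0.011547 ≈ 5.5.

μ₀ = 5.5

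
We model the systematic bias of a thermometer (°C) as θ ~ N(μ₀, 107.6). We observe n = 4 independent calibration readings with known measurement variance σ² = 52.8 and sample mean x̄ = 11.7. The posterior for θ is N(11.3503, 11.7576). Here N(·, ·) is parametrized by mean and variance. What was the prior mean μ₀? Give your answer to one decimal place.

μ₀ = 8.5

The posterior mean is a precision-weighted average: μ_n = (τ₀μ₀ + τ_data·x̄)/(τ₀+τ_data), with τ₀=1/σ₀² and τ_data=n/σ².
Here τ₀ = 1/107.6 = 0.009294 and τ_data = 4/52.8 = 0.075758, so τ_n = 0.085052.
Rearranging for μ₀: μ₀ = (μ_n·τ_n − τ_data·x̄)/τ₀ = (11.3503·0.085052 − 0.075758·11.7) / 0.009294 = 0.078997/0.009294 ≈ 8.5.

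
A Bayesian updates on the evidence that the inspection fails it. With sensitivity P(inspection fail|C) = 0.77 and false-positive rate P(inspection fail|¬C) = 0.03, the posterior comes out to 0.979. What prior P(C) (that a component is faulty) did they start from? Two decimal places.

P(C) = 0.64

In odds form, posterior odds = prior odds × likelihood ratio, so prior odds = posterior odds ÷ LR.
Posterior odds = 0.979/(1−0.979) = 46.6190. LR = 0.77/0.03 = 25.6667.
Prior odds = 46.6190/25.6667 = 1.8163, so P(C) = 1.8163/(1+1.8163) ≈ 0.64.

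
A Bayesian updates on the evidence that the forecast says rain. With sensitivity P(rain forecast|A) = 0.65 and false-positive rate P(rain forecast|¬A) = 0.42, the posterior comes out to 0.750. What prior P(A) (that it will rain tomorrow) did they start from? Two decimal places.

Bayes' rule in odds form gives O(A|E) = O(A)·[P(E|A)/P(E|¬A)], hence O(A) = O(A|E)/LR.
Posterior odds = 0.750/(1−0.750) = 3.0000. LR = 0.65/0.42 = 1.5476.
Prior odds = 3.0000/1.5476 = 1.9385, so P(A) = 1.9385/(1+1.9385) ≈ 0.66.

P(A) = 0.66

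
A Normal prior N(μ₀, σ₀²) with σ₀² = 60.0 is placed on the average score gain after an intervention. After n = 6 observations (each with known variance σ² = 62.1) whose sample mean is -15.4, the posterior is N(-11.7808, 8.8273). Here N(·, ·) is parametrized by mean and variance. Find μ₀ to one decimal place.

μ₀ = 9.2

With known observation variance, the Normal–Normal posterior has precision τ_n = τ₀ + n/σ² and mean μ_n = (τ₀μ₀ + (n/σ²)x̄)/τ_n.
Here τ₀ = 1/60.0 = 0.016667 and τ_data = 6/62.1 = 0.096618, so τ_n = 0.113285.
Rearranging for μ₀: μ₀ = (μ_n·τ_n − τ_data·x̄)/τ₀ = (-11.7808·0.113285 − 0.096618·-15.4) / 0.016667 = 0.153329/0.016667 ≈ 9.2.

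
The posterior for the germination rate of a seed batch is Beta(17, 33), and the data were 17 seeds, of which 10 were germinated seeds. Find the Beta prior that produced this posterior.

Beta(7, 26)

Beta is conjugate to the binomial likelihood: posterior = Beta(a+s, b+f).
Subtract the data counts: 17−10=7, 33−7=26.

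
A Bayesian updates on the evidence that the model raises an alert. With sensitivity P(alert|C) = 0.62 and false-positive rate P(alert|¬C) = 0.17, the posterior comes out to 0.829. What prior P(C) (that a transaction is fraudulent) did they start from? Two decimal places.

In odds form, posterior odds = prior odds × likelihood ratio, so prior odds = posterior odds ÷ LR.
Posterior odds = 0.829/(1−0.829) = 4.8480. LR = 0.62/0.17 = 3.6471.
Prior odds = 4.8480/3.6471 = 1.3293, so P(C) = 1.3293/(1+1.3293) ≈ 0.57.

P(C) = 0.57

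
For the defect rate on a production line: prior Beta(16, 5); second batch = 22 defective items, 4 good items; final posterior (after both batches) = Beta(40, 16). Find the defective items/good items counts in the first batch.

2 defective items and 7 good items

Sequential conjugate updates are equivalent to a single update on the pooled data, so total successes = posterior α − prior α and total failures = posterior β − prior β.
Total across both batches: 40−16=24 defective items, 16−5=11 good items.
Subtract the second batch: 24−22=2 defective items and 11−4=7 good items.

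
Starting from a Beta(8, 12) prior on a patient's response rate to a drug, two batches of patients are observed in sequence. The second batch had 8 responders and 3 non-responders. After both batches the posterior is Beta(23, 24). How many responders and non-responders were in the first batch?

Because Beta–binomial updating is additive in the counts, the combined data contributed (α_post−α_prior, β_post−β_prior) successes and failures.
Total across both batches: 23−8=15 responders, 24−12=12 non-responders.
Subtract the second batch: 15−8=7 responders and 12−3=9 non-responders.

7 responders and 9 non-responders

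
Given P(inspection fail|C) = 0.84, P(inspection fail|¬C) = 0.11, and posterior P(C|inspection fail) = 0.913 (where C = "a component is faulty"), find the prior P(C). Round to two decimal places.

P(C) = 0.58

Bayes' rule in odds form gives O(C|E) = O(C)·[P(E|C)/P(E|¬C)], hence O(C) = O(C|E)/LR.
Posterior odds = 0.913/(1−0.913) = 10.4943. LR = 0.84/0.11 = 7.6364.
Prior odds = 10.4943/7.6364 = 1.3742, so P(C) = 1.3742/(1+1.3742) ≈ 0.58.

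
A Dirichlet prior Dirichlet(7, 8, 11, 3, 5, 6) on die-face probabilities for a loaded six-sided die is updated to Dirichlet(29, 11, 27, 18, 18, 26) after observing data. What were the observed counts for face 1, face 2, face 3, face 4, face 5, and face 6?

For a Dirichlet(α) prior with multinomial counts c, the posterior is Dirichlet(α + c) componentwise.
Counts are posterior − prior componentwise: 29−7=22, 11−8=3, 27−11=16, 18−3=15, 18−5=13, 26−6=20.

counts (22, 3, 16, 15, 13, 20)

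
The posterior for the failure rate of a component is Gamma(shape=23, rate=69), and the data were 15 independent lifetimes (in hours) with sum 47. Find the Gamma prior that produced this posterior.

Gamma(shape=8, rate=22)

For an exponential likelihood with a Gamma(α, β) prior on the rate, n observations with total T give posterior Gamma(α+n, β+T).
So α = 23 − 15 = 8 and β = 69 − 47 = 22.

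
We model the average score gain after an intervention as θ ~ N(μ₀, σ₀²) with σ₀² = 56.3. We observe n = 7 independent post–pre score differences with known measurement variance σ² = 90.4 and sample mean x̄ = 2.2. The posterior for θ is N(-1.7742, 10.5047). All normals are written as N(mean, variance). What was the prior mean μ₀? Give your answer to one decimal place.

The posterior mean is a precision-weighted average: μ_n = (τ₀μ₀ + τ_data·x̄)/(τ₀+τ_data), with τ₀=1/σ₀² and τ_data=n/σ².
Here τ₀ = 1/56.3 = 0.017762 and τ_data = 7/90.4 = 0.077434, so τ_n = 0.095196.
Rearranging for μ₀: μ₀ = (μ_n·τ_n − τ_data·x̄)/τ₀ = (-1.7742·0.095196 − 0.077434·2.2) / 0.017762 = -0.339252/0.017762 ≈ -19.1.

μ₀ = -19.1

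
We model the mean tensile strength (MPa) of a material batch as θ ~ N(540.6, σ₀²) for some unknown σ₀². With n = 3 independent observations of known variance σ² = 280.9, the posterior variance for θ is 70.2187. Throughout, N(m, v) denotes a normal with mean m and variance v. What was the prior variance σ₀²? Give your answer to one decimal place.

For the Normal–Normal model with known σ², precisions add: τ_n = τ₀ + n/σ².
So 1/σ₀² = 1/70.2187 − 3/280.9 = 0.014241 − 0.010680 = 0.003561.
Hence σ₀² = 1/0.003561 ≈ 280.8.

σ₀² = 280.8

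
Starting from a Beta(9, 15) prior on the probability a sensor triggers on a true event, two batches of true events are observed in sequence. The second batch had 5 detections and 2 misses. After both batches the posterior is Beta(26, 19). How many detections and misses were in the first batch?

Because Beta–binomial updating is additive in the counts, the combined data contributed (α_post−α_prior, β_post−β_prior) successes and failures.
Total across both batches: 26−9=17 detections, 19−15=4 misses.
Subtract the second batch: 17−5=12 detections and 4−2=2 misses.

12 detections and 2 misses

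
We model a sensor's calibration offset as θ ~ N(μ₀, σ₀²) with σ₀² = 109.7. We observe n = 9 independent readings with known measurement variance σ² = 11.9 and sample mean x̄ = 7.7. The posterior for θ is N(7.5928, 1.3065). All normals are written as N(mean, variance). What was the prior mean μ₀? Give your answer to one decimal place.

μ₀ = -1.3

With known observation variance, the Normal–Normal posterior has precision τ_n = τ₀ + n/σ² and mean μ_n = (τ₀μ₀ + (n/σ²)x̄)/τ_n.
Here τ₀ = 1/109.7 = 0.009116 and τ_data = 9/11.9 = 0.756303, so τ_n = 0.765419.
Rearranging for μ₀: μ₀ = (μ_n·τ_n − τ_data·x̄)/τ₀ = (7.5928·0.765419 − 0.756303·7.7) / 0.009116 = -0.011860/0.009116 ≈ -1.3.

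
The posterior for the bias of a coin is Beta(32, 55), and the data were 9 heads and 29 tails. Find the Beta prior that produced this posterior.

Beta(23, 26)

Beta is conjugate to the binomial likelihood: posterior = Beta(a+s, b+f).
So a = 32 − 9 = 23 and b = 55 − 29 = 26.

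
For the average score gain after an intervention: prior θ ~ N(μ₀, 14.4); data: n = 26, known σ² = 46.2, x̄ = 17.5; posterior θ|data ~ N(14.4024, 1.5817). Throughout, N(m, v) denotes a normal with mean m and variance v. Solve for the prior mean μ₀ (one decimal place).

μ₀ = -10.7

With known observation variance, the Normal–Normal posterior has precision τ_n = τ₀ + n/σ² and mean μ_n = (τ₀μ₀ + (n/σ²)x̄)/τ_n.
Here τ₀ = 1/14.4 = 0.069444 and τ_data = 26/46.2 = 0.562771, so τ_n = 0.632215.
Rearranging for μ₀: μ₀ = (μ_n·τ_n − τ_data·x̄)/τ₀ = (14.4024·0.632215 − 0.562771·17.5) / 0.069444 = -0.743079/0.069444 ≈ -10.7.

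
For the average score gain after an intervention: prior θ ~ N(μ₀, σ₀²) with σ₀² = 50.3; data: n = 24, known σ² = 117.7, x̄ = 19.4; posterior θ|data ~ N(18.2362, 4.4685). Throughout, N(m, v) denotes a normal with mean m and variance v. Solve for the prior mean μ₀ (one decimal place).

The posterior mean is a precision-weighted average: μ_n = (τ₀μ₀ + τ_data·x̄)/(τ₀+τ_data), with τ₀=1/σ₀² and τ_data=n/σ².
Here τ₀ = 1/50.3 = 0.019881 and τ_data = 24/117.7 = 0.203908, so τ_n = 0.223789.
Rearranging for μ₀: μ₀ = (μ_n·τ_n − τ_data·x̄)/τ₀ = (18.2362·0.223789 − 0.203908·19.4) / 0.019881 = 0.125246/0.019881 ≈ 6.3.

μ₀ = 6.3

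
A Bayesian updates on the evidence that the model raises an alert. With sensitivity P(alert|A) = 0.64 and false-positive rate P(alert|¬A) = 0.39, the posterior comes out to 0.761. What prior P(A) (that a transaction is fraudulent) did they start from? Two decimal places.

P(A) = 0.66

Bayes' rule in odds form gives O(A|E) = O(A)·[P(E|A)/P(E|¬A)], hence O(A) = O(A|E)/LR.
Posterior odds = 0.761/(1−0.761) = 3.1841. LR = 0.64/0.39 = 1.6410.
Prior odds = 3.1841/1.6410 = 1.9403, so P(A) = 1.9403/(1+1.9403) ≈ 0.66.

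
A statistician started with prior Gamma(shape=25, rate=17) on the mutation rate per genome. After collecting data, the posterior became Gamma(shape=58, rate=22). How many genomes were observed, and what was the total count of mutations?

A Gamma(α, β) prior (rate parametrization) on a Poisson rate with n observations summing to S gives posterior Gamma(α+S, β+n).
Matching: Σxᵢ = 58 − 25 = 33 and n = 22 − 17 = 5.

n = 5 genomes with total 33 mutations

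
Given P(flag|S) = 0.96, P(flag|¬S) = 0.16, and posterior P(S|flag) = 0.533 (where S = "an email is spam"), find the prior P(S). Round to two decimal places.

P(S) = 0.16

In odds form, posterior odds = prior odds × likelihood ratio, so prior odds = posterior odds ÷ LR.
Posterior odds = 0.533/(1−0.533) = 1.1413. LR = 0.96/0.16 = 6.0000.
Prior odds = 1.1413/6.0000 = 0.1902, so P(S) = 0.1902/(1+0.1902) ≈ 0.16.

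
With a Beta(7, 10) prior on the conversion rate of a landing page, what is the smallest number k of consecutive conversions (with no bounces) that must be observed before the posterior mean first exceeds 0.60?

After k conversions and 0 bounces the posterior is Beta(7+k, 10), with mean (7+k)/(7+10+k).
Set (7+k)/(17+k) > 0.60 and solve: k > (0.60·17 − 7)/(1 − 0.60) = 8.000.
The smallest integer exceeding 8.000 is 9.

k = 9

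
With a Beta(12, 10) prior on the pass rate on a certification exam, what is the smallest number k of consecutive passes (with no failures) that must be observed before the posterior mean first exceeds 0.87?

After k passes and 0 failures the posterior is Beta(12+k, 10), with mean (12+k)/(12+10+k).
Set (12+k)/(22+k) > 0.87 and solve: k > (0.87·22 − 12)/(1 − 0.87) = 54.923.
The smallest integer exceeding 54.923 is 55, and checking k=55: (67)/(77) = 0.8701 > 0.87.

k = 55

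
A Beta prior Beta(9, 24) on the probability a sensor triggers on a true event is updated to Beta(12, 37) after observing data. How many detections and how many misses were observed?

Under Beta–binomial conjugacy the posterior parameters are (a+s, b+f).
So s = 12 − 9 = 3 and f = 37 − 24 = 13.

3 detections and 13 misses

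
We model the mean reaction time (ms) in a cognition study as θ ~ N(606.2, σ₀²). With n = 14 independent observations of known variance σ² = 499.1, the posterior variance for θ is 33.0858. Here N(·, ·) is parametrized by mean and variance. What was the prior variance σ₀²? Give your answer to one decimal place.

σ₀² = 460.0

Posterior precision equals prior precision plus data precision: 1/σ_n² = 1/σ₀² + n/σ².
So 1/σ₀² = 1/33.0858 − 14/499.1 = 0.030224 − 0.028050 = 0.002174.
Hence σ₀² = 1/0.002174 ≈ 460.0.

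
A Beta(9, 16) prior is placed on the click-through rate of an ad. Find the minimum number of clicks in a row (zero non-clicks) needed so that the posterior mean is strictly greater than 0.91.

k = 153

After k clicks and 0 non-clicks the posterior is Beta(9+k, 16), with mean (9+k)/(9+16+k).
Set (9+k)/(25+k) > 0.91 and solve: k > (0.91·25 − 9)/(1 − 0.91) = 152.778.
The smallest integer exceeding 152.778 is 153, and checking k=153: (162)/(178) = 0.9101 > 0.91.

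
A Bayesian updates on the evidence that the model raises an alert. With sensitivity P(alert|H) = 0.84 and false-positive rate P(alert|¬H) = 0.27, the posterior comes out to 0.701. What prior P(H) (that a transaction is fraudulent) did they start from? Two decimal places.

P(H) = 0.43

Bayes' rule in odds form gives O(H|E) = O(H)·[P(E|H)/P(E|¬H)], hence O(H) = O(H|E)/LR.
Posterior odds = 0.701/(1−0.701) = 2.3445. LR = 0.84/0.27 = 3.1111.
Prior odds = 2.3445/3.1111 = 0.7536, so P(H) = 0.7536/(1+0.7536) ≈ 0.43.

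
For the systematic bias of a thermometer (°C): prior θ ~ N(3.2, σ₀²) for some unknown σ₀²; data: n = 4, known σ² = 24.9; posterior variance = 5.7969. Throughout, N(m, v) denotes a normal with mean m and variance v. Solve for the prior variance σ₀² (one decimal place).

For the Normal–Normal model with known σ², precisions add: τ_n = τ₀ + n/σ².
So 1/σ₀² = 1/5.7969 − 4/24.9 = 0.172506 − 0.160643 = 0.011863.
Hence σ₀² = 1/0.011863 ≈ 84.3.

σ₀² = 84.3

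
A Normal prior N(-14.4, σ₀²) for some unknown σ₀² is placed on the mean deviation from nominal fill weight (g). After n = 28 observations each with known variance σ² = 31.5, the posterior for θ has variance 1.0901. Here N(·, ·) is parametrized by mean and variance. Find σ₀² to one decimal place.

Posterior precision equals prior precision plus data precision: 1/σ_n² = 1/σ₀² + n/σ².
So 1/σ₀² = 1/1.0901 − 28/31.5 = 0.917347 − 0.888889 = 0.028458.
Hence σ₀² = 1/0.028458 ≈ 35.1.

σ₀² = 35.1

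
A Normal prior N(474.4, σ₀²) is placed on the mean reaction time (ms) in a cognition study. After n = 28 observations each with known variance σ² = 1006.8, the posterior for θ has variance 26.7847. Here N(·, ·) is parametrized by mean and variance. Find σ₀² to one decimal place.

For the Normal–Normal model with known σ², precisions add: τ_n = τ₀ + n/σ².
So 1/σ₀² = 1/26.7847 − 28/1006.8 = 0.037335 − 0.027811 = 0.009524.
Hence σ₀² = 1/0.009524 ≈ 105.0.

σ₀² = 105.0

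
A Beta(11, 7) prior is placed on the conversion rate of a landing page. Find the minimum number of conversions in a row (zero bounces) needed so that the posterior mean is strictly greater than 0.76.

k = 12

After k conversions and 0 bounces the posterior is Beta(11+k, 7), with mean (11+k)/(11+7+k).
Set (11+k)/(18+k) > 0.76 and solve: k > (0.76·18 − 11)/(1 − 0.76) = 11.167.
The smallest integer exceeding 11.167 is 12, and checking k=12: (23)/(30) = 0.7667 > 0.76.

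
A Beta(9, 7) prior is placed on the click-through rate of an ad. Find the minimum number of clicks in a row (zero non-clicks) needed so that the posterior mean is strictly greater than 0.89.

k = 48

After k clicks and 0 non-clicks the posterior is Beta(9+k, 7), with mean (9+k)/(9+7+k).
Set (9+k)/(16+k) > 0.89 and solve: k > (0.89·16 − 9)/(1 − 0.89) = 47.636.
The smallest integer exceeding 47.636 is 48.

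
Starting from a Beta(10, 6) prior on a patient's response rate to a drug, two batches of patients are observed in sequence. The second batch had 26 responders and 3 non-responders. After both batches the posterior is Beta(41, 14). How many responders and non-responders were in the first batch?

Sequential conjugate updates are equivalent to a single update on the pooled data, so total successes = posterior α − prior α and total failures = posterior β − prior β.
Total across both batches: 41−10=31 responders, 14−6=8 non-responders.
Subtract the second batch: 31−26=5 responders and 8−3=5 non-responders.

5 responders and 5 non-responders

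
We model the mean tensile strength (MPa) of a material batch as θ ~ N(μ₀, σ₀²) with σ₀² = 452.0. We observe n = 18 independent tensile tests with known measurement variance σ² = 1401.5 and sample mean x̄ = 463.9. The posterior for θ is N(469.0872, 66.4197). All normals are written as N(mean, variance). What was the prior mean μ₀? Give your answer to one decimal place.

μ₀ = 499.2

The posterior mean is a precision-weighted average: μ_n = (τ₀μ₀ + τ_data·x̄)/(τ₀+τ_data), with τ₀=1/σ₀² and τ_data=n/σ².
Here τ₀ = 1/452.0 = 0.002212 and τ_data = 18/1401.5 = 0.012843, so τ_n = 0.015055.
Rearranging for μ₀: μ₀ = (μ_n·τ_n − τ_data·x̄)/τ₀ = (469.0872·0.015055 − 0.012843·463.9) / 0.002212 = 1.104240/0.002212 ≈ 499.2.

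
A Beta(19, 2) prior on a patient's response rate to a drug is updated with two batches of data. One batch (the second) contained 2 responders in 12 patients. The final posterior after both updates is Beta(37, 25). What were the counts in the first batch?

16 responders and 13 non-responders

Sequential conjugate updates are equivalent to a single update on the pooled data, so total successes = posterior α − prior α and total failures = posterior β − prior β.
Total across both batches: 37−19=18 responders, 25−2=23 non-responders.
Subtract the second batch: 18−2=16 responders and 23−10=13 non-responders.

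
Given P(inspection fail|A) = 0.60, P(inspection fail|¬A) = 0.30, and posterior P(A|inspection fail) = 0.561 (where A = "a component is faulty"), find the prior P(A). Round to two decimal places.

P(A) = 0.39

Bayes' rule in odds form gives O(A|E) = O(A)·[P(E|A)/P(E|¬A)], hence O(A) = O(A|E)/LR.
Posterior odds = 0.561/(1−0.561) = 1.2779. LR = 0.60/0.30 = 2.0000.
Prior odds = 1.2779/2.0000 = 0.6390, so P(A) = 0.6390/(1+0.6390) ≈ 0.39.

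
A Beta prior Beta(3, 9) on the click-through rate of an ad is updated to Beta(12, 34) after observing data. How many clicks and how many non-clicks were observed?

Beta is conjugate to the binomial likelihood: posterior = Beta(a+s, b+f).
Match parameters: s=12−3=9, f=34−9=25.

9 clicks and 25 non-clicks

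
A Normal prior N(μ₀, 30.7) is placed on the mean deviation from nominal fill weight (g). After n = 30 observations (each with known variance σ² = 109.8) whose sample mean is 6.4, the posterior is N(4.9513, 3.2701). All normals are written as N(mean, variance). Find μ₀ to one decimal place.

With known observation variance, the Normal–Normal posterior has precision τ_n = τ₀ + n/σ² and mean μ_n = (τ₀μ₀ + (n/σ²)x̄)/τ_n.
Here τ₀ = 1/30.7 = 0.032573 and τ_data = 30/109.8 = 0.273224, so τ_n = 0.305797.
Rearranging for μ₀: μ₀ = (μ_n·τ_n − τ_data·x̄)/τ₀ = (4.9513·0.305797 − 0.273224·6.4) / 0.032573 = -0.234541/0.032573 ≈ -7.2.

μ₀ = -7.2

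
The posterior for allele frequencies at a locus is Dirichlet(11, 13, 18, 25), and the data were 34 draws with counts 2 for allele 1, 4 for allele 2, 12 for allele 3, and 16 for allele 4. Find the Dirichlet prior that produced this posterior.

For a Dirichlet(α) prior with multinomial counts c, the posterior is Dirichlet(α + c) componentwise.
Subtract each count from the matching posterior parameter: 11−2=9, 13−4=9, 18−12=6, 25−16=9.

Dirichlet(9, 9, 6, 9)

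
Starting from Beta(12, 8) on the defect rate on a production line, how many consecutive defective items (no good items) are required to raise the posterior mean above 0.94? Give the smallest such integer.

After k defective items and 0 good items the posterior is Beta(12+k, 8), with mean (12+k)/(12+8+k).
Set (12+k)/(20+k) > 0.94 and solve: k > (0.94·20 − 12)/(1 − 0.94) = 113.333.
The smallest integer exceeding 113.333 is 114, and checking k=114: (126)/(134) = 0.9403 > 0.94.

k = 114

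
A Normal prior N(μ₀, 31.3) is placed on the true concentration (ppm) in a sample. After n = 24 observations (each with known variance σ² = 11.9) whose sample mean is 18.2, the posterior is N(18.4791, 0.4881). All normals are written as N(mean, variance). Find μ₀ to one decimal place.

μ₀ = 36.1

The posterior mean is a precision-weighted average: μ_n = (τ₀μ₀ + τ_data·x̄)/(τ₀+τ_data), with τ₀=1/σ₀² and τ_data=n/σ².
Here τ₀ = 1/31.3 = 0.031949 and τ_data = 24/11.9 = 2.016807, so τ_n = 2.048756.
Rearranging for μ₀: μ₀ = (μ_n·τ_n − τ_data·x̄)/τ₀ = (18.4791·2.048756 − 2.016807·18.2) / 0.031949 = 1.153280/0.031949 ≈ 36.1.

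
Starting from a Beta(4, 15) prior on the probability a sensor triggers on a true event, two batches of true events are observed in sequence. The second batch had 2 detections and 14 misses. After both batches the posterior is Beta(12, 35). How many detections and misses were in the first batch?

6 detections and 6 misses

Because Beta–binomial updating is additive in the counts, the combined data contributed (α_post−α_prior, β_post−β_prior) successes and failures.
Total across both batches: 12−4=8 detections, 35−15=20 misses.
Subtract the second batch: 8−2=6 detections and 20−14=6 misses.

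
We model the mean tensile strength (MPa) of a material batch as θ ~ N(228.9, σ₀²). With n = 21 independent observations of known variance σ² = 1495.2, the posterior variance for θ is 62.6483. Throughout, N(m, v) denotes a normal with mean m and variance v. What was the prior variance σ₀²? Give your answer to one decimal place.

For the Normal–Normal model with known σ², precisions add: τ_n = τ₀ + n/σ².
So 1/σ₀² = 1/62.6483 − 21/1495.2 = 0.015962 − 0.014045 = 0.001917.
Hence σ₀² = 1/0.001917 ≈ 521.6.

σ₀² = 521.6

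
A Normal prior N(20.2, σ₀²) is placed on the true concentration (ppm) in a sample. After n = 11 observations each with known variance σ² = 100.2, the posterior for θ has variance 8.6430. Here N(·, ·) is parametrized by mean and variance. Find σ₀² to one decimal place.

σ₀² = 168.9

For the Normal–Normal model with known σ², precisions add: τ_n = τ₀ + n/σ².
So 1/σ₀² = 1/8.6430 − 11/100.2 = 0.115701 − 0.109780 = 0.005921.
Hence σ₀² = 1/0.005921 ≈ 168.9.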